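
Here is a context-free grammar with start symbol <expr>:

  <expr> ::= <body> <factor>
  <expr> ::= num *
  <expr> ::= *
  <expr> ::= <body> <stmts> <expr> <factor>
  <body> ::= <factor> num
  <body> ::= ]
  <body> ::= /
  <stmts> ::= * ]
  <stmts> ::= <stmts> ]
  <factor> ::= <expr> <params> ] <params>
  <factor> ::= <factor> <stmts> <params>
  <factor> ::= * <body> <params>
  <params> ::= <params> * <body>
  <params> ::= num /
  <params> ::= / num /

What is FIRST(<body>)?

{ *, /, ], num }

From <body> ::= <factor> num: add FIRST(<factor>) = { *, /, ], num }.
<body> ::= ] contributes {]}.
<body> ::= / contributes {/}.
Union: FIRST(<body>) = { *, /, ], num }.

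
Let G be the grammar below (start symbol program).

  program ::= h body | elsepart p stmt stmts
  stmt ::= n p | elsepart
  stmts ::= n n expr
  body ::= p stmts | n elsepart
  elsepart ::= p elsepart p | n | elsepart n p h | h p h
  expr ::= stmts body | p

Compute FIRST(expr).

From expr ::= stmts body: add FIRST(stmts) = { n }.
expr ::= p contributes {p}.
Union: FIRST(expr) = { n, p }.

{ n, p }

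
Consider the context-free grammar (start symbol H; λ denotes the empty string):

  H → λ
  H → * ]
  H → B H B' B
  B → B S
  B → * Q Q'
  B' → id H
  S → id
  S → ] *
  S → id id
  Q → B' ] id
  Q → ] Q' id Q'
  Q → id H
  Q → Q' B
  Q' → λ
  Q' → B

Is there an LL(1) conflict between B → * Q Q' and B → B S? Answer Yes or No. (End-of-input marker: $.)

Yes

FIRST(* Q Q') = { * } and FIRST(B S) = { * }.
Both contain *, so the two alternatives are not disjoint — LL(1) conflict.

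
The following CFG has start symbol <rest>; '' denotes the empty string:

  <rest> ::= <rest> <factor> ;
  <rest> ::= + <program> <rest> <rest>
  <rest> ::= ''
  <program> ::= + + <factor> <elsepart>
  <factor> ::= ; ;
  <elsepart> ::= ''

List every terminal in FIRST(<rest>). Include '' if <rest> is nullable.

{ +, ;, '' }

From <rest> ::= <rest> <factor> ;: <rest> nullable, take FIRST(<rest>) ∪ FIRST(<factor>) = { +, ; }.
<rest> ::= + <program> <rest> <rest> contributes {+}.
<rest> ::= '' contributes ''.
Union: FIRST(<rest>) = { +, ;, '' }.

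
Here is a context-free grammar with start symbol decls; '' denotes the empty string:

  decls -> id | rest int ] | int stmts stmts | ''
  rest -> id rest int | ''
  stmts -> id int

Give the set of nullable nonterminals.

Directly nullable (have an ''-production): decls, rest.
No other nonterminal has a production whose RHS symbols are all nullable.

{ decls, rest }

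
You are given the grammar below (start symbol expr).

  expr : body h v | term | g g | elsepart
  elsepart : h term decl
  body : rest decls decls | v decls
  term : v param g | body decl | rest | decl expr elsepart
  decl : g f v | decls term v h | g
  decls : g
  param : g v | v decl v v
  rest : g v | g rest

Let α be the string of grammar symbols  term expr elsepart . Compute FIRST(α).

{ g, v }

Add FIRST(term) = { g, v }; term is not nullable, stop.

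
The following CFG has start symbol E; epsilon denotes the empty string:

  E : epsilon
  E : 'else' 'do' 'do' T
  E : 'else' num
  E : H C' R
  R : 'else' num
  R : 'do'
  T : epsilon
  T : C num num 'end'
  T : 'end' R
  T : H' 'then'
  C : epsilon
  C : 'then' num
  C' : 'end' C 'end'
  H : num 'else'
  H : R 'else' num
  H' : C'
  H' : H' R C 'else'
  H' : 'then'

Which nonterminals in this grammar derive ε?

{ C, E, T }

Directly nullable (have an epsilon-production): E, T, C.
No other nonterminal has a production whose RHS symbols are all nullable.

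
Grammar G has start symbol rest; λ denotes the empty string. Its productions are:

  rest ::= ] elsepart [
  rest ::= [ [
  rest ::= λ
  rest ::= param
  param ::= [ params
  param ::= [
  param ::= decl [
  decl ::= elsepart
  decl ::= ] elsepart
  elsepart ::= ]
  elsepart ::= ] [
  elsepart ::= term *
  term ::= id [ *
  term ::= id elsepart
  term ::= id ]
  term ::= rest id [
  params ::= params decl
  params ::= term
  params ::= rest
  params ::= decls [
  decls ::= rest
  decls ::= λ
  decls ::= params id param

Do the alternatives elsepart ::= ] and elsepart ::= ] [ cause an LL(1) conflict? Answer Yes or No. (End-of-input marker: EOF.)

Yes

FIRST(]) = { ] } and FIRST(] [) = { ] }.
Both contain ], so the two alternatives are not disjoint — LL(1) conflict.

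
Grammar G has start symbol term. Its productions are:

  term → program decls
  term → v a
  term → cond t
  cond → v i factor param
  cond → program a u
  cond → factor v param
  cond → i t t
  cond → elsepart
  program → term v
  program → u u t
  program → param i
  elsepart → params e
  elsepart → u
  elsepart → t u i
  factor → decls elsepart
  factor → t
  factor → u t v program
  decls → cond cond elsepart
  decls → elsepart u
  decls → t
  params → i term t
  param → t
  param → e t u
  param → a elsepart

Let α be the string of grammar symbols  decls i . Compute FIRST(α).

Add FIRST(decls) = { a, e, i, t, u, v }; decls is not nullable, stop.

{ a, e, i, t, u, v }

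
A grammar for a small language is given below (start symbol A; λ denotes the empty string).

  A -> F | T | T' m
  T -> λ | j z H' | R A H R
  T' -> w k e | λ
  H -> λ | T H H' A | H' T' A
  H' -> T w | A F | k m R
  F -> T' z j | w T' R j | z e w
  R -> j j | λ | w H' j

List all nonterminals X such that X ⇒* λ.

Directly nullable (have an λ-production): T, T', H, R.
A -> T with every symbol nullable, so A is nullable.
No other nonterminal has a production whose RHS symbols are all nullable.

{ A, H, R, T, T' }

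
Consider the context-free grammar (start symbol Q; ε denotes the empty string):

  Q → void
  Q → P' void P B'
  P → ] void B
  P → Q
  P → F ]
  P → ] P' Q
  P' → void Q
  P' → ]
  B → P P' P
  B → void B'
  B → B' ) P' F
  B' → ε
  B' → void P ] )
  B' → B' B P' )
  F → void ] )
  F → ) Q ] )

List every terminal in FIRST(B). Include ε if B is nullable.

From B → P P' P: add FIRST(P) = { ), ], void }.
B → void B' contributes {void}.
From B → B' ) P' F: B' nullable, take FIRST(B') ∪ {)} = { ), ], void }.
Union: FIRST(B) = { ), ], void }.

{ ), ], void }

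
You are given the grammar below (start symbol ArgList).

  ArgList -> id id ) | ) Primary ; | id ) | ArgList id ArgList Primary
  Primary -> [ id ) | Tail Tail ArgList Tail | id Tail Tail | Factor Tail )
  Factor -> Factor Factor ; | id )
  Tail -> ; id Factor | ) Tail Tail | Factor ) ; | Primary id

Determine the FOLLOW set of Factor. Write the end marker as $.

In Primary -> Factor Tail ): add FIRST(Tail )) = { ), ;, [, id }.
In Factor -> Factor Factor ;: add FIRST(Factor ;) = { id }.
In Factor -> Factor Factor ;: add FIRST(;) = { ; }.
In Tail -> ; id Factor: Factor is at the end, add FOLLOW(Tail) = { $, ), ;, [, id }.
In Tail -> Factor ) ;: add FIRST() ;) = { ) }.
Union: FOLLOW(Factor) = { $, ), ;, [, id }.

{ $, ), ;, [, id }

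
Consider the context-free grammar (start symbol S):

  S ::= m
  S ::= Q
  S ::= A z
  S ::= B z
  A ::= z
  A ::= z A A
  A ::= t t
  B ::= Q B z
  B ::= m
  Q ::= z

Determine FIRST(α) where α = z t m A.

{ z }

z is a terminal; add {z} and stop.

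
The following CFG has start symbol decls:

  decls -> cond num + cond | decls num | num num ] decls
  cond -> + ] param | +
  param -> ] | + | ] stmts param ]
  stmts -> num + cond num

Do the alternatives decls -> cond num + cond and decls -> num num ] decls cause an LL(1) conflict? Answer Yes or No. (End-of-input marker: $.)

FIRST(cond num + cond) = { + } and FIRST(num num ] decls) = { num }.
The FIRST sets are disjoint and neither alternative is nullable — no conflict.

No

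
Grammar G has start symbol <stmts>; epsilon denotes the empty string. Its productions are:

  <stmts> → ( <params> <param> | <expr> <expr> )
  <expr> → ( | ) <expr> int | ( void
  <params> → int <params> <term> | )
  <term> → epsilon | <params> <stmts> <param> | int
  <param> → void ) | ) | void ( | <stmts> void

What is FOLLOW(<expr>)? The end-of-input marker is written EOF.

In <stmts> → <expr> <expr> ): add FIRST(<expr> )) = { (, ) }.
In <stmts> → <expr> <expr> ): add FIRST()) = { ) }.
In <expr> → ) <expr> int: add FIRST(int) = { int }.
Union: FOLLOW(<expr>) = { (, ), int }.

{ (, ), int }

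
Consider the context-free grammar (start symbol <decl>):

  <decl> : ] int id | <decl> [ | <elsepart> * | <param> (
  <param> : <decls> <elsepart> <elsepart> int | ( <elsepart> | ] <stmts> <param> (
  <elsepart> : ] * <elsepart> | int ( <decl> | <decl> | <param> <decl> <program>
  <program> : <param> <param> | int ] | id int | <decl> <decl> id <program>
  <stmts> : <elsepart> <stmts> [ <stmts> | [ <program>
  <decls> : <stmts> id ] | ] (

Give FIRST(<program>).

From <program> : <param> <param>: add FIRST(<param>) = { (, [, ], int }.
<program> : int ] contributes {int}.
<program> : id int contributes {id}.
From <program> : <decl> <decl> id <program>: add FIRST(<decl>) = { (, [, ], int }.
Union: FIRST(<program>) = { (, [, ], id, int }.

{ (, [, ], id, int }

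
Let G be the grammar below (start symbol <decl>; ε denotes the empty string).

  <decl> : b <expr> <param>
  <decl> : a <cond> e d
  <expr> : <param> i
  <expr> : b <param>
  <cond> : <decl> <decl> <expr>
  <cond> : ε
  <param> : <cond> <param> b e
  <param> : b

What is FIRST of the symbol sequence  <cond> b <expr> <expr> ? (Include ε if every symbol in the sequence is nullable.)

{ a, b }

Add FIRST(<cond>)\{ε} = { a, b }; <cond> is nullable, continue.
b is a terminal; add {b} and stop.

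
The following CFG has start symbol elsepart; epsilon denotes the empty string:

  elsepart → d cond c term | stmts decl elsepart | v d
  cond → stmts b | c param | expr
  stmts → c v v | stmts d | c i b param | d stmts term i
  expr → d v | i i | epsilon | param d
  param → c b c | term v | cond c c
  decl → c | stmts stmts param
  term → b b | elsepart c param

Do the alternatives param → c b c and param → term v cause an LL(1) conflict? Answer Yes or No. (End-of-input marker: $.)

Yes

FIRST(c b c) = { c } and FIRST(term v) = { b, c, d, v }.
Both contain c, so the two alternatives are not disjoint — LL(1) conflict.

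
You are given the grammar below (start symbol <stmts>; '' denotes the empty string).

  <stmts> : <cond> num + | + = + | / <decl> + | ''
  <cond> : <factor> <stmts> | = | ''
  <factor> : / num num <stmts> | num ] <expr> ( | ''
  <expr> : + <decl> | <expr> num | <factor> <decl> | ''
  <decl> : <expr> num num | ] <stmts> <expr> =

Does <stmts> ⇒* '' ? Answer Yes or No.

Yes

<stmts> has an ''-production, so <stmts> ⇒ ''.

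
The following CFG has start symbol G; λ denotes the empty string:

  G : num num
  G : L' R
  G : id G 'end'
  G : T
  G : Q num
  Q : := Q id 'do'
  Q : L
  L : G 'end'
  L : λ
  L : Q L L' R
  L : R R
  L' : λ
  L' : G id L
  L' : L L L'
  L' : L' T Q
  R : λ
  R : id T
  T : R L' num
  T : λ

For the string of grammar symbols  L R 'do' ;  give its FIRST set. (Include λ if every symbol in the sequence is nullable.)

Add FIRST(L)\{λ} = { 'end', :=, id, num }; L is nullable, continue.
Add FIRST(R)\{λ} = { id }; R is nullable, continue.
'do' is a terminal; add {'do'} and stop.

{ 'do', 'end', :=, id, num }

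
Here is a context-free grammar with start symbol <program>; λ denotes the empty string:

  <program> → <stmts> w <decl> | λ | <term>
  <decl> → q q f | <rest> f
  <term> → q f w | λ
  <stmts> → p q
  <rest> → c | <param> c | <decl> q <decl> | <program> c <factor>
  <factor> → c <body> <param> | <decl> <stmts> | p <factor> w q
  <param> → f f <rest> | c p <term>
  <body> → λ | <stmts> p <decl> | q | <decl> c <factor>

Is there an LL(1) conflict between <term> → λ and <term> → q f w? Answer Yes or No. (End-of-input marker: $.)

No

FIRST(λ) = { λ } and FIRST(q f w) = { q }.
The first is nullable but FOLLOW(<term>) = { $, c, f, w } is disjoint from FIRST of the second.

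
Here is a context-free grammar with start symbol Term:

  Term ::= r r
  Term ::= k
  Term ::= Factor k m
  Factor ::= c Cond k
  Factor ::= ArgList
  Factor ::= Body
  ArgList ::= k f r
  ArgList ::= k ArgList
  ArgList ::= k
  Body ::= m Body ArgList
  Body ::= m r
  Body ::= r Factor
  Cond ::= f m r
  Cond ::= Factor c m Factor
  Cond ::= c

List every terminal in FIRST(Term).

{ c, k, m, r }

Term ::= r r contributes {r}.
Term ::= k contributes {k}.
From Term ::= Factor k m: add FIRST(Factor) = { c, k, m, r }.
Union: FIRST(Term) = { c, k, m, r }.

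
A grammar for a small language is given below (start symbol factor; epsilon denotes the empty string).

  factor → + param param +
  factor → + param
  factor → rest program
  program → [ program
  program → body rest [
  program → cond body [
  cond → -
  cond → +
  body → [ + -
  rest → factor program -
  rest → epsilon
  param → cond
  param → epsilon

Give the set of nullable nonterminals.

{ param, rest }

Directly nullable (have an epsilon-production): rest, param.
No other nonterminal has a production whose RHS symbols are all nullable.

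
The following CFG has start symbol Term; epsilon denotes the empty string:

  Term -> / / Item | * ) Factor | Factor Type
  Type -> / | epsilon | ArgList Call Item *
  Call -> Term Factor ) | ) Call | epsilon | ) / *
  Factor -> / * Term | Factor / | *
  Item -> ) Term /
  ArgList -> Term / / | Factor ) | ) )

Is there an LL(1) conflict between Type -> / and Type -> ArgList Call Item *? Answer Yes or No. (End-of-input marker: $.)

Yes

FIRST(/) = { / } and FIRST(ArgList Call Item *) = { ), *, / }.
Both contain /, so the two alternatives are not disjoint — LL(1) conflict.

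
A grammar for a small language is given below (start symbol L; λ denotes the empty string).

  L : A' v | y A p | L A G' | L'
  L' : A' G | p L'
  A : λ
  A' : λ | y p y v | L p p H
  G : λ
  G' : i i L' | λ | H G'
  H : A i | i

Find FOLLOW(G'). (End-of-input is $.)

{ $, i, p }

In L : L A G': G' is at the end, add FOLLOW(L) = { $, i, p }.
In G' : H G': G' is at the end, add FOLLOW(G') = { $, i, p }.
Union: FOLLOW(G') = { $, i, p }.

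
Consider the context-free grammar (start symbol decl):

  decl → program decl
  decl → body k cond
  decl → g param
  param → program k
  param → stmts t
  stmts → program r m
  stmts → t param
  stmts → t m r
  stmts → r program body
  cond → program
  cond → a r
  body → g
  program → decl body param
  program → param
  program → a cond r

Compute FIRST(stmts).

From stmts → program r m: add FIRST(program) = { a, g, r, t }.
stmts → t param contributes {t}.
stmts → t m r contributes {t}.
stmts → r program body contributes {r}.
Union: FIRST(stmts) = { a, g, r, t }.

{ a, g, r, t }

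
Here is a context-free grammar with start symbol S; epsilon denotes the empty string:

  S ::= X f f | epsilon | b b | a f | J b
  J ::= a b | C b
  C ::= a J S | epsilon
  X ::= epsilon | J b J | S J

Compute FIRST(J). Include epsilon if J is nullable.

J ::= a b contributes {a}.
From J ::= C b: C nullable, take FIRST(C) ∪ {b} = { a, b }.
Union: FIRST(J) = { a, b }.

{ a, b }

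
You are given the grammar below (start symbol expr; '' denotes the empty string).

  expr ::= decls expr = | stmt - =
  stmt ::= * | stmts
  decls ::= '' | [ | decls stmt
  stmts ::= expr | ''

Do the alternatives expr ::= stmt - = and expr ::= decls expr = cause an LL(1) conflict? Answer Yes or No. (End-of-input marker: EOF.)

Yes

FIRST(stmt - =) = { *, -, [ } and FIRST(decls expr =) = { *, -, [ }.
Both contain *, so the two alternatives are not disjoint — LL(1) conflict.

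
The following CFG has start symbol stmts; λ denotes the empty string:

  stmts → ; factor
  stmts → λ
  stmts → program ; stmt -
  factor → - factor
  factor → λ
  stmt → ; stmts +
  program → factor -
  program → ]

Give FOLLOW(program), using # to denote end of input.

In stmts → program ; stmt -: add FIRST(; stmt -) = { ; }.
Union: FOLLOW(program) = { ; }.

{ ; }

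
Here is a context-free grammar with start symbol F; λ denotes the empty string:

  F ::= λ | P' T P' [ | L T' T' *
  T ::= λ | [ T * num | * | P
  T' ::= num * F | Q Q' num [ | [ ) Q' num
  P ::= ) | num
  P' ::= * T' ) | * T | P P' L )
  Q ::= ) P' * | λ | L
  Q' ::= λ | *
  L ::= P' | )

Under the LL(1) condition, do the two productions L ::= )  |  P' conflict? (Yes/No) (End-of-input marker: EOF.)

Yes

FIRST()) = { ) } and FIRST(P') = { ), *, num }.
Both contain ), so the two alternatives are not disjoint — LL(1) conflict.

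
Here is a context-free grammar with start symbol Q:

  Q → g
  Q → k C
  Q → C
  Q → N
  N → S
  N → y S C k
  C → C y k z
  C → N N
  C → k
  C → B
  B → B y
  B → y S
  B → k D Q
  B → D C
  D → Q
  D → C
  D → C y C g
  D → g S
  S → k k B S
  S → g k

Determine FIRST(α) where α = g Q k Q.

{ g }

g is a terminal; add {g} and stop.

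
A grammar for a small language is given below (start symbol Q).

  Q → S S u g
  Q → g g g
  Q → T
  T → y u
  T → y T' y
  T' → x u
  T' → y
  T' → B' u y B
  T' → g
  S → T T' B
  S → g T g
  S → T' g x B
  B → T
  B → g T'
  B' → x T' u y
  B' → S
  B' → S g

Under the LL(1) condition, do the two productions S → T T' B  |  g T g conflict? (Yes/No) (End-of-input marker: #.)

FIRST(T T' B) = { y } and FIRST(g T g) = { g }.
The FIRST sets are disjoint and neither alternative is nullable — no conflict.

No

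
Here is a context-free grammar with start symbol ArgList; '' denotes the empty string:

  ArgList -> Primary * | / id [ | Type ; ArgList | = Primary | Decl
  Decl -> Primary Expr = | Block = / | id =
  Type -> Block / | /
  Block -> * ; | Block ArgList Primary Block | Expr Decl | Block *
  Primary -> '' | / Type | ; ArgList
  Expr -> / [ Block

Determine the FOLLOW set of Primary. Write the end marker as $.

{ $, *, /, ; }

In ArgList -> Primary *: add FIRST(*) = { * }.
In ArgList -> = Primary: Primary is at the end, add FOLLOW(ArgList) = { $, *, /, ; }.
In Decl -> Primary Expr =: add FIRST(Expr =) = { / }.
In Block -> Block ArgList Primary Block: add FIRST(Block) = { *, / }.
Union: FOLLOW(Primary) = { $, *, /, ; }.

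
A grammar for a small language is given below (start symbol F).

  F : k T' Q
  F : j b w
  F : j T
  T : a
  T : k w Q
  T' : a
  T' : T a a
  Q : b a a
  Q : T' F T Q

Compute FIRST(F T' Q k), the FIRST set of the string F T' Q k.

{ j, k }

Add FIRST(F) = { j, k }; F is not nullable, stop.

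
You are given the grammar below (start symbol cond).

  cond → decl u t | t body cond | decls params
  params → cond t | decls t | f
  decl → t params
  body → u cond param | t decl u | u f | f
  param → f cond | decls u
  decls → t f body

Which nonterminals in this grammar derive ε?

{ } (none)

No nonterminal has an empty production or an RHS whose symbols are all nullable.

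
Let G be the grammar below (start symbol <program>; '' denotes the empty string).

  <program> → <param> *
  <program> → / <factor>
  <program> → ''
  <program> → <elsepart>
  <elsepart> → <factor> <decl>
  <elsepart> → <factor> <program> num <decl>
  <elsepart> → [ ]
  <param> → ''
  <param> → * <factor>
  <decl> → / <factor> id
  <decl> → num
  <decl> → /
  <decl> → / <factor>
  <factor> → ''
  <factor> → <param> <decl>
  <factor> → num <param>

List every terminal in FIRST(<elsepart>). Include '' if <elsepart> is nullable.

{ *, /, [, num }

From <elsepart> → <factor> <decl>: <factor> nullable, take FIRST(<factor>) ∪ FIRST(<decl>) = { *, /, num }.
From <elsepart> → <factor> <program> num <decl>: <factor>, <program> nullable, take FIRST(<factor>) ∪ FIRST(<program>) ∪ {num} = { *, /, [, num }.
<elsepart> → [ ] contributes {[}.
Union: FIRST(<elsepart>) = { *, /, [, num }.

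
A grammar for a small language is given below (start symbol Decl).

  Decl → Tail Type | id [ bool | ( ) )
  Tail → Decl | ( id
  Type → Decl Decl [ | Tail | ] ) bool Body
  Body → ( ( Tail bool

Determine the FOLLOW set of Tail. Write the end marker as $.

{ $, (, [, ], bool, id }

In Decl → Tail Type: add FIRST(Type) = { (, ], id }.
In Type → Tail: Tail is at the end, add FOLLOW(Type) = { $, (, [, ], bool, id }.
In Body → ( ( Tail bool: add FIRST(bool) = { bool }.
Union: FOLLOW(Tail) = { $, (, [, ], bool, id }.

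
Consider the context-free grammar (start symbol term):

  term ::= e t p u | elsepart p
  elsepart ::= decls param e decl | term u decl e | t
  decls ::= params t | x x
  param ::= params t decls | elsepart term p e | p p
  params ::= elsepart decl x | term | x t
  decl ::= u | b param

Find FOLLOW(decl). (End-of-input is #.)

{ b, e, p, t, u, x }

In elsepart ::= decls param e decl: decl is at the end, add FOLLOW(elsepart) = { b, e, p, t, u, x }.
In elsepart ::= term u decl e: add FIRST(e) = { e }.
In params ::= elsepart decl x: add FIRST(x) = { x }.
Union: FOLLOW(decl) = { b, e, p, t, u, x }.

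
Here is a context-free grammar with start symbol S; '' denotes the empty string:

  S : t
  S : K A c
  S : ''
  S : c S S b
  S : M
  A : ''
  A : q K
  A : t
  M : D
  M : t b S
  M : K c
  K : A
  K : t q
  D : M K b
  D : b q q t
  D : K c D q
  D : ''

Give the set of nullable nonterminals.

Directly nullable (have an ''-production): S, A, D.
K : A with every symbol nullable, so K is nullable.
M : D with every symbol nullable, so M is nullable.

{ A, D, K, M, S }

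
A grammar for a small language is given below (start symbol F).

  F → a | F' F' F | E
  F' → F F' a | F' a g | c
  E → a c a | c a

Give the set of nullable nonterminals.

No nonterminal has an empty production or an RHS whose symbols are all nullable.

{ } (none)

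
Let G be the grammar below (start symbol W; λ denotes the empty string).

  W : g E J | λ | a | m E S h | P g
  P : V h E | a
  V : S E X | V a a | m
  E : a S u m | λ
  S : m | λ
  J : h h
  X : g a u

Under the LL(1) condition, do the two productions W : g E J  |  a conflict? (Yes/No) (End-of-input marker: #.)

No

FIRST(g E J) = { g } and FIRST(a) = { a }.
The FIRST sets are disjoint and neither alternative is nullable — no conflict.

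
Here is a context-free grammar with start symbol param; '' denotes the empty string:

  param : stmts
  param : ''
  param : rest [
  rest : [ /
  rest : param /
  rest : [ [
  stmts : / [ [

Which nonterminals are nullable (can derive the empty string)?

{ param }

Directly nullable (have an ''-production): param.
No other nonterminal has a production whose RHS symbols are all nullable.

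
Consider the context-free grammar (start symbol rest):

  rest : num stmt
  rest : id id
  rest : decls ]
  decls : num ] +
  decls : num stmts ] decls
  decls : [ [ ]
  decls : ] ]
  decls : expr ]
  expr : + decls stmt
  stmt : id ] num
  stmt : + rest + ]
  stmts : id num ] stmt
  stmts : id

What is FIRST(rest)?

{ +, [, ], id, num }

rest : num stmt contributes {num}.
rest : id id contributes {id}.
From rest : decls ]: add FIRST(decls) = { +, [, ], num }.
Union: FIRST(rest) = { +, [, ], id, num }.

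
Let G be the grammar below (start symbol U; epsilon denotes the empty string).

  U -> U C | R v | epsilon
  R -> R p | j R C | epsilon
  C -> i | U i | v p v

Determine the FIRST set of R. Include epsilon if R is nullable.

{ j, p, epsilon }

From R -> R p: R nullable, take FIRST(R) ∪ {p} = { j, p }.
R -> j R C contributes {j}.
R -> epsilon contributes epsilon.
Union: FIRST(R) = { j, p, epsilon }.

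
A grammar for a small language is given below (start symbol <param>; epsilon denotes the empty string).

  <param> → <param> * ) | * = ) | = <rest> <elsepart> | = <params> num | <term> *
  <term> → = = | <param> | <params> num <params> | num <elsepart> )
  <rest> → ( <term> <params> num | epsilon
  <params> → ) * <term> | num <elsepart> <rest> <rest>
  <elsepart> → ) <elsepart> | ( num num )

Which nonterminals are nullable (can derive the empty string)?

Directly nullable (have an epsilon-production): <rest>.
No other nonterminal has a production whose RHS symbols are all nullable.

{ <rest> }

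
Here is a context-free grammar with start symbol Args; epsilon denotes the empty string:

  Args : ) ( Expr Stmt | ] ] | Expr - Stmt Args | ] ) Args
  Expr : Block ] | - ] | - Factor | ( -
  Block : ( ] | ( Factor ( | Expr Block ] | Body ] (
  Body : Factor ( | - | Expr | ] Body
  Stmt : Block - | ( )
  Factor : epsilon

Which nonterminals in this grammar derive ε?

Directly nullable (have an epsilon-production): Factor.
No other nonterminal has a production whose RHS symbols are all nullable.

{ Factor }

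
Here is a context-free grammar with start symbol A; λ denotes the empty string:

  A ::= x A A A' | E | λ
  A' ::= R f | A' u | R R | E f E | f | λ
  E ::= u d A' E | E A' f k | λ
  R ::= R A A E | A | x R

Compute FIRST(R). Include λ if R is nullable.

{ f, u, x, λ }

From R ::= R A A E: R, A, A, E nullable, take FIRST(R) ∪ FIRST(A) ∪ FIRST(A) ∪ FIRST(E) = { f, u, x }; also λ since the whole RHS is nullable.
From R ::= A: add FIRST(A) = { f, u, x, λ } (including λ since A is nullable).
R ::= x R contributes {x}.
Union: FIRST(R) = { f, u, x, λ }.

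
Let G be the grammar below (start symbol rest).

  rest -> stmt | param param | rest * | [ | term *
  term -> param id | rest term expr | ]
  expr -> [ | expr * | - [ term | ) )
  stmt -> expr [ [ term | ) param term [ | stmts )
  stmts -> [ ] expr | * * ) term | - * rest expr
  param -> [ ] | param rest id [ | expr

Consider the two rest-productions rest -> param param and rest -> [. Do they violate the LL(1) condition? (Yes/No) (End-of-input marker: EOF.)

FIRST(param param) = { ), -, [ } and FIRST([) = { [ }.
Both contain [, so the two alternatives are not disjoint — LL(1) conflict.

Yes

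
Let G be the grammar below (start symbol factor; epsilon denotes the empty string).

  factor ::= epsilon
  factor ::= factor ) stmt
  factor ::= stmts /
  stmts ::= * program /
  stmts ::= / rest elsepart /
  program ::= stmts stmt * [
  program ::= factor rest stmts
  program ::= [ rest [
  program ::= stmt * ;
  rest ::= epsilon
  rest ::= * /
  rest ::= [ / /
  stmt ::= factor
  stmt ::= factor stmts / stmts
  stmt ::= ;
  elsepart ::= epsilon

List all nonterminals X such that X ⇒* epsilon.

{ elsepart, factor, rest, stmt }

Directly nullable (have an epsilon-production): factor, rest, elsepart.
stmt ::= factor with every symbol nullable, so stmt is nullable.
No other nonterminal has a production whose RHS symbols are all nullable.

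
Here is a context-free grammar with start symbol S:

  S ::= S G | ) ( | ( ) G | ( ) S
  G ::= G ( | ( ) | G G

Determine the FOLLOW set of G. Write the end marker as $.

{ $, ( }

In S ::= S G: G is at the end, add FOLLOW(S) = { $, ( }.
In S ::= ( ) G: G is at the end, add FOLLOW(S) = { $, ( }.
In G ::= G (: add FIRST(() = { ( }.
In G ::= G G: add FIRST(G) = { ( }.
In G ::= G G: G is at the end, add FOLLOW(G) = { $, ( }.
Union: FOLLOW(G) = { $, ( }.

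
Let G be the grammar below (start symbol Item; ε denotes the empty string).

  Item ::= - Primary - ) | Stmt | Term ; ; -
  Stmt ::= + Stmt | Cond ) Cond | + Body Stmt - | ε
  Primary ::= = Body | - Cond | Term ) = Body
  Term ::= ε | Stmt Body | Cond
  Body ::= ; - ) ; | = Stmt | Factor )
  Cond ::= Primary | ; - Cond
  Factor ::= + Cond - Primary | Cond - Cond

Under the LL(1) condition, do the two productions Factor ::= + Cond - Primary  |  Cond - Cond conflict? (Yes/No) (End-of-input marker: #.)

Yes

FIRST(+ Cond - Primary) = { + } and FIRST(Cond - Cond) = { ), +, -, ;, = }.
Both contain +, so the two alternatives are not disjoint — LL(1) conflict.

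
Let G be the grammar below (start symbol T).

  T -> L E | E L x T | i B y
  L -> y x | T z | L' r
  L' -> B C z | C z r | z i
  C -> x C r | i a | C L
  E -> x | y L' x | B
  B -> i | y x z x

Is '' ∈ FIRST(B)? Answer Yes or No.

No nonterminal in this grammar is nullable.
No production of B has an RHS whose symbols are all nullable, so B is not nullable.

No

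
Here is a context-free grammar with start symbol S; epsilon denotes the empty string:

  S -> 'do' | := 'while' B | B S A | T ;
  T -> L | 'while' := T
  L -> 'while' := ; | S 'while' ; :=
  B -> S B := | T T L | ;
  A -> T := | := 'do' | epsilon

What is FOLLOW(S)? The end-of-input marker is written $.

S is the start symbol, so $ ∈ FOLLOW(S).
In S -> B S A: add FIRST(A)\{epsilon} = { 'do', 'while', :=, ; }.
  Since A is nullable, also add FOLLOW(S) = { $, 'do', 'while', :=, ; }.
In L -> S 'while' ; :=: add FIRST('while' ; :=) = { 'while' }.
In B -> S B :=: add FIRST(B :=) = { 'do', 'while', :=, ; }.
Union: FOLLOW(S) = { $, 'do', 'while', :=, ; }.

{ $, 'do', 'while', :=, ; }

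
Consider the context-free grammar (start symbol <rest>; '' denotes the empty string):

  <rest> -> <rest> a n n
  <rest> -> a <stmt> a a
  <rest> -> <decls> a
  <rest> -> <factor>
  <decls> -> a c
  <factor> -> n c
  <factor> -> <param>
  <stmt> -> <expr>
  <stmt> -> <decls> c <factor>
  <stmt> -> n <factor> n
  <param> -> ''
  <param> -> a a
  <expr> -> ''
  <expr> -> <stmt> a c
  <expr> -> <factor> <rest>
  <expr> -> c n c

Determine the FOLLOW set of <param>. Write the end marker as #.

{ #, a, n }

In <factor> -> <param>: <param> is at the end, add FOLLOW(<factor>) = { #, a, n }.
Union: FOLLOW(<param>) = { #, a, n }.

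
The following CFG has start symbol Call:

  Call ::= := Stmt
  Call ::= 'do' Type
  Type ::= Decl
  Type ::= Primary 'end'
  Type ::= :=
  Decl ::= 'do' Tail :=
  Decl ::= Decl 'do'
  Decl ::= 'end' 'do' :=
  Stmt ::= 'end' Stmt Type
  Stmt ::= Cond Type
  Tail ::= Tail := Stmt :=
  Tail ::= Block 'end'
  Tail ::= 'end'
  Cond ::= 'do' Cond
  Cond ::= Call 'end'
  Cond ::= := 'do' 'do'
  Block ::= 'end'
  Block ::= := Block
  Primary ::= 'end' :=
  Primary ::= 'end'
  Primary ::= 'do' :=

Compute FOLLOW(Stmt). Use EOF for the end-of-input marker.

In Call ::= := Stmt: Stmt is at the end, add FOLLOW(Call) = { EOF, 'end' }.
In Stmt ::= 'end' Stmt Type: add FIRST(Type) = { 'do', 'end', := }.
In Tail ::= Tail := Stmt :=: add FIRST(:=) = { := }.
Union: FOLLOW(Stmt) = { EOF, 'do', 'end', := }.

{ EOF, 'do', 'end', := }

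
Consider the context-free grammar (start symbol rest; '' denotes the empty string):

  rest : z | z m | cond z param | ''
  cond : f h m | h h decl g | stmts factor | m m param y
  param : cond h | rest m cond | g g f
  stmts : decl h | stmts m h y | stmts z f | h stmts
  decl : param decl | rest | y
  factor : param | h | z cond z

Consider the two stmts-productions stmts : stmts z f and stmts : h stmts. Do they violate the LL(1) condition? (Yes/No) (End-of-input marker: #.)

Yes

FIRST(stmts z f) = { f, g, h, m, y, z } and FIRST(h stmts) = { h }.
Both contain h, so the two alternatives are not disjoint — LL(1) conflict.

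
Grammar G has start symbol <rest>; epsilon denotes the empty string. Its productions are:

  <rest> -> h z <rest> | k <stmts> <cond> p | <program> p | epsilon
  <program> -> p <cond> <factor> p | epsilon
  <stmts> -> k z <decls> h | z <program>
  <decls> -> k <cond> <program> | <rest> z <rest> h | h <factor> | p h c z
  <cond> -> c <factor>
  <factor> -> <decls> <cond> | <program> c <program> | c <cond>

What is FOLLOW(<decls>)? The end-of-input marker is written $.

{ c, h }

In <stmts> -> k z <decls> h: add FIRST(h) = { h }.
In <factor> -> <decls> <cond>: add FIRST(<cond>) = { c }.
Union: FOLLOW(<decls>) = { c, h }.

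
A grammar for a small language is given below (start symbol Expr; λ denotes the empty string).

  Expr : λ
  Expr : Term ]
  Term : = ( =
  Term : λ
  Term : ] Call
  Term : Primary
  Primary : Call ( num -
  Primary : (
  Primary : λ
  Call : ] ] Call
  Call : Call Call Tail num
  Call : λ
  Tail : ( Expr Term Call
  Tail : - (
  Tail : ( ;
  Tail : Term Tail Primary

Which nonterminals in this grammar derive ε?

{ Call, Expr, Primary, Term }

Directly nullable (have an λ-production): Expr, Term, Primary, Call.
No other nonterminal has a production whose RHS symbols are all nullable.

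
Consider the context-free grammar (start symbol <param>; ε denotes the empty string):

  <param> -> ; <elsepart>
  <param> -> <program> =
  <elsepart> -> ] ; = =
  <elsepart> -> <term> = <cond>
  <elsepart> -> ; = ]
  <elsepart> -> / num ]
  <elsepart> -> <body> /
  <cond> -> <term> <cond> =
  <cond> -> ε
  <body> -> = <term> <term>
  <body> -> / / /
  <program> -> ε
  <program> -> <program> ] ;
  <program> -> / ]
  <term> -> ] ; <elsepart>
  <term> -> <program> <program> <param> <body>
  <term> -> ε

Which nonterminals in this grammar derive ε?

Directly nullable (have an ε-production): <cond>, <program>, <term>.
No other nonterminal has a production whose RHS symbols are all nullable.

{ <cond>, <program>, <term> }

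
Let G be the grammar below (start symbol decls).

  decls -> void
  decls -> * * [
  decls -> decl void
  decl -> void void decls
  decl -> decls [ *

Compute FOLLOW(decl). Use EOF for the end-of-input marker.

{ void }

In decls -> decl void: add FIRST(void) = { void }.
Union: FOLLOW(decl) = { void }.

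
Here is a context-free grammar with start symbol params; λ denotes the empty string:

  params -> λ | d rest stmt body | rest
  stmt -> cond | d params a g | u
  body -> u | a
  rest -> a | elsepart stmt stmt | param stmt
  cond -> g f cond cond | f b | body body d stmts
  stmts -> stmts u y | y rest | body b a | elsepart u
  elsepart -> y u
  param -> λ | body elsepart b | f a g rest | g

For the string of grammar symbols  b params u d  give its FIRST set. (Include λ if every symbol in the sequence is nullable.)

{ b }

b is a terminal; add {b} and stop.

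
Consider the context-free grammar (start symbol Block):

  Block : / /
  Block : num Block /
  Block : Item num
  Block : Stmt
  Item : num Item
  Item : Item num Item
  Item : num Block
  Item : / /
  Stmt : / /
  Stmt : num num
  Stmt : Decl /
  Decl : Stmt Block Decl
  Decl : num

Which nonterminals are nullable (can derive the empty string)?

{ } (none)

No nonterminal has an empty production or an RHS whose symbols are all nullable.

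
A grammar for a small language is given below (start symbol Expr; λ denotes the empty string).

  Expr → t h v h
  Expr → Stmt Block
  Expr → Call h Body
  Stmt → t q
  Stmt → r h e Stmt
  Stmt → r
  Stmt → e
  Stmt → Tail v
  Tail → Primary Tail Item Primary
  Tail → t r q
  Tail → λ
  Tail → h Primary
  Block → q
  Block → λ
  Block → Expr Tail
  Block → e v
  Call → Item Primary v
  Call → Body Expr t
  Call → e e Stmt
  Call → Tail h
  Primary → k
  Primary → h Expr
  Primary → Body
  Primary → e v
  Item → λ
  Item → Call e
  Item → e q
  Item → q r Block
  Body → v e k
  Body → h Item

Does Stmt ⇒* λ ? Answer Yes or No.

No

Nullable nonterminals: Block, Item, Tail.
No production of Stmt has an RHS whose symbols are all nullable, so Stmt is not nullable.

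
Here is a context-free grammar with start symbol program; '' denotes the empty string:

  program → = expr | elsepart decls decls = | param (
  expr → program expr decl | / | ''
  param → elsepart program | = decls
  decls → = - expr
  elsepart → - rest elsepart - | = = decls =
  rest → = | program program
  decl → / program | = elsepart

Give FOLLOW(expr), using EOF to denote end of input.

{ EOF, (, -, /, = }

In program → = expr: expr is at the end, add FOLLOW(program) = { EOF, (, -, /, = }.
In expr → program expr decl: add FIRST(decl) = { /, = }.
In decls → = - expr: expr is at the end, add FOLLOW(decls) = { (, = }.
Union: FOLLOW(expr) = { EOF, (, -, /, = }.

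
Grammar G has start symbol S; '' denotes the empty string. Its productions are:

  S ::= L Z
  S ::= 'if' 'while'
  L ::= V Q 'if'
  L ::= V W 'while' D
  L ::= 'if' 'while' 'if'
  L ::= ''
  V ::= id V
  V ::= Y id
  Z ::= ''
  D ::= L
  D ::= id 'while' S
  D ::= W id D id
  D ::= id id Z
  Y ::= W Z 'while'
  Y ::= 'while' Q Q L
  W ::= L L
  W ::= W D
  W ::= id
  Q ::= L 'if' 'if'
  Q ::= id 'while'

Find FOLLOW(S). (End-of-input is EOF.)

S is the start symbol, so EOF ∈ FOLLOW(S).
In D ::= id 'while' S: S is at the end, add FOLLOW(D) = { EOF, 'if', 'while', id }.
Union: FOLLOW(S) = { EOF, 'if', 'while', id }.

{ EOF, 'if', 'while', id }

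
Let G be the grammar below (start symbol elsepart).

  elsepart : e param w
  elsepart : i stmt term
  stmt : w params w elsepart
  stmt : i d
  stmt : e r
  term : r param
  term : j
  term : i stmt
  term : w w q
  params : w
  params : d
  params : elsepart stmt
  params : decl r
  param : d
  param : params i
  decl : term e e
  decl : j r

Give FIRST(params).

params : w contributes {w}.
params : d contributes {d}.
From params : elsepart stmt: add FIRST(elsepart) = { e, i }.
From params : decl r: add FIRST(decl) = { i, j, r, w }.
Union: FIRST(params) = { d, e, i, j, r, w }.

{ d, e, i, j, r, w }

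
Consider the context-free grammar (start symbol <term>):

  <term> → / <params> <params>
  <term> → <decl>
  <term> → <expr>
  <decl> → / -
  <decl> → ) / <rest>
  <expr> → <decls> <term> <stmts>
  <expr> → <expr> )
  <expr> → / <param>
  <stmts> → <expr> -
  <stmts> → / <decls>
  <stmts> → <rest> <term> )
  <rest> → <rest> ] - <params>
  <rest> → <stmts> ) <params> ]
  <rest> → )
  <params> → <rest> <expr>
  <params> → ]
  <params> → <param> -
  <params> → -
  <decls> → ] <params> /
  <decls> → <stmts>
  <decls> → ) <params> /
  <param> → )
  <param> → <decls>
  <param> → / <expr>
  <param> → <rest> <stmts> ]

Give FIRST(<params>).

{ ), -, /, ] }

From <params> → <rest> <expr>: add FIRST(<rest>) = { ), /, ] }.
<params> → ] contributes {]}.
From <params> → <param> -: add FIRST(<param>) = { ), /, ] }.
<params> → - contributes {-}.
Union: FIRST(<params>) = { ), -, /, ] }.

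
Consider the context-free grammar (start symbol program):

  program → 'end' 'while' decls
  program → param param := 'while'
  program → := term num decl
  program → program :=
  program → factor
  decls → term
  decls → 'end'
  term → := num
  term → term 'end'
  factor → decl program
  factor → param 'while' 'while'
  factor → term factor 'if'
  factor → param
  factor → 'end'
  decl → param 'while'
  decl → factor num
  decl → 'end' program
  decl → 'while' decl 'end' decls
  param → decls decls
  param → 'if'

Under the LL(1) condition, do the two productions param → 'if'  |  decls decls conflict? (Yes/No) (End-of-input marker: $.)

FIRST('if') = { 'if' } and FIRST(decls decls) = { 'end', := }.
The FIRST sets are disjoint and neither alternative is nullable — no conflict.

No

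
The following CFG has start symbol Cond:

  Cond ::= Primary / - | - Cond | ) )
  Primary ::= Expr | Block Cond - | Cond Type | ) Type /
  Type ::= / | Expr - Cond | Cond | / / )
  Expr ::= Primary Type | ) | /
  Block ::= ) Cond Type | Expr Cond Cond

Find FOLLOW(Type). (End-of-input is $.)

{ ), -, / }

In Primary ::= Cond Type: Type is at the end, add FOLLOW(Primary) = { ), -, / }.
In Primary ::= ) Type /: add FIRST(/) = { / }.
In Expr ::= Primary Type: Type is at the end, add FOLLOW(Expr) = { ), -, / }.
In Block ::= ) Cond Type: Type is at the end, add FOLLOW(Block) = { ), -, / }.
Union: FOLLOW(Type) = { ), -, / }.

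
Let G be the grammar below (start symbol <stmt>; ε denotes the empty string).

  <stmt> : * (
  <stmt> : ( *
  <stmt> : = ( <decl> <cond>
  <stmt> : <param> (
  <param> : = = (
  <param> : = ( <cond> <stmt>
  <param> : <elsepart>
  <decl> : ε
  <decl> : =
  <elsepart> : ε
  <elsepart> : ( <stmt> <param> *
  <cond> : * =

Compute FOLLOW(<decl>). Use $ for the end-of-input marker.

In <stmt> : = ( <decl> <cond>: add FIRST(<cond>) = { * }.
Union: FOLLOW(<decl>) = { * }.

{ * }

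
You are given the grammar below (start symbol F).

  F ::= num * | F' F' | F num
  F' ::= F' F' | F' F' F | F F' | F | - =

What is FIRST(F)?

F ::= num * contributes {num}.
From F ::= F' F': add FIRST(F') = { -, num }.
From F ::= F num: add FIRST(F) = { -, num }.
Union: FIRST(F) = { -, num }.

{ -, num }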